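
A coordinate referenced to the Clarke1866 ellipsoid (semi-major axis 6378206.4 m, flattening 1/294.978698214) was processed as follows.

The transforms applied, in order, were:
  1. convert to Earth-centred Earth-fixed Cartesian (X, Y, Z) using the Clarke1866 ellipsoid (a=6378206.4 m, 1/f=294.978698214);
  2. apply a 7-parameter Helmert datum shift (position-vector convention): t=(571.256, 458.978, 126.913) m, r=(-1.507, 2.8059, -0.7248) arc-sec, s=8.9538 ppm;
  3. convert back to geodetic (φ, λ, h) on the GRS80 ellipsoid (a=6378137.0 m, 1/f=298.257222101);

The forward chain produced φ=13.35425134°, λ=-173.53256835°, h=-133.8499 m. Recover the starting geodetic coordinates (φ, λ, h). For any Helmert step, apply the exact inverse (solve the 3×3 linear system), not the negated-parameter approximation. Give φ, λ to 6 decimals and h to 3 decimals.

start: φ=13.354251°, λ=-173.532568°, h=-133.850 m
→ ECEF (a=6378137.000, f=1/298.257222101): X=-6167155.3685, Y=-699107.7565, Z=1463533.8547
→ Helmert⁻¹: X=-6167688.8480, Y=-699592.8348, Z=1463304.8259
→ geod (Bowring, a=6378206.400): φ=13.35198000°, λ=-173.52867400°, h=325.4340 m

φ=13.351980°, λ=-173.528674°, h=325.434 m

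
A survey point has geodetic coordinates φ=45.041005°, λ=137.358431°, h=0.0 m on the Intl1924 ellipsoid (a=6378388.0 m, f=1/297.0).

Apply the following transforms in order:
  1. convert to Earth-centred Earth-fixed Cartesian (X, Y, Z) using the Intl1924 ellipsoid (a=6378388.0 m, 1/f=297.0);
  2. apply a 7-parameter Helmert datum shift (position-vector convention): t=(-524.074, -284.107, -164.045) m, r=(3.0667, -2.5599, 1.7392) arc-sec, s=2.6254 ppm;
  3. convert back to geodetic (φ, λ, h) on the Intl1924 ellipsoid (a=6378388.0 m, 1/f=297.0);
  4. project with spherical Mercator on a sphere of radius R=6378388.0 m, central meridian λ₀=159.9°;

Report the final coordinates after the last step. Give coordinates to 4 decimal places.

start: φ=45.041005°, λ=137.358431°, h=0.000 m
→ ECEF (a=6378388.000, f=1/297.0): X=-3320949.2109, Y=3058219.0232, Z=4490650.2548
→ Helmert 7p (PV): X=-3321563.5228, Y=3057848.1771, Z=4490502.2530
→ geod (Bowring, a=6378388.000): φ=45.03878596°, λ=137.36717411°, h=37.1122 m
→ merc (R=6378388.0, λ₀=159.9°): E=-2508441.4153, N=5627851.0755

E=-2508441.4153 m, N=5627851.0755 m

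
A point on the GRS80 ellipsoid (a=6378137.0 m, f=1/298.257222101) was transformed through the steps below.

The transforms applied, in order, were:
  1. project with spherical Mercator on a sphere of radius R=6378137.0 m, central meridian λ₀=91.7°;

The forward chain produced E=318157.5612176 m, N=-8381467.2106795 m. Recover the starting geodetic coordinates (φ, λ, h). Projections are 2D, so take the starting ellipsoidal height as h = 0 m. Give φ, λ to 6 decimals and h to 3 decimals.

φ=-59.917834°, λ=94.558058°, h=0.000 m

start: E=318157.5612, N=-8381467.2107 m
→ merc⁻¹: φ=-59.91783400°, λ=94.55805800°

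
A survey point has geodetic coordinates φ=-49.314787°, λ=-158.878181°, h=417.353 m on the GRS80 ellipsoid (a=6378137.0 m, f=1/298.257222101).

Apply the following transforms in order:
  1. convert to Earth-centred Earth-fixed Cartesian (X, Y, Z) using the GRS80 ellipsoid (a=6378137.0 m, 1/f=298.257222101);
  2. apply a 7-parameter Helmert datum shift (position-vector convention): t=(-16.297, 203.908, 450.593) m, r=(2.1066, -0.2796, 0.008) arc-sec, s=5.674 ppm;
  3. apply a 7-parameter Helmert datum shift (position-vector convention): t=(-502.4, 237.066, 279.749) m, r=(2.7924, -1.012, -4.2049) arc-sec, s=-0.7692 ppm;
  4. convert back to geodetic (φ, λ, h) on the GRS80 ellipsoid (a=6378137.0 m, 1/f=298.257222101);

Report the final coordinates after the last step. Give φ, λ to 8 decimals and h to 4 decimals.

start: φ=-49.314787°, λ=-158.878181°, h=417.353 m
→ ECEF (a=6378137.000, f=1/298.257222101): X=-3886320.9668, Y=-1501307.0261, Z=-4813770.0685
→ Helmert 7p (PV): X=-3886352.7313, Y=-1501062.6235, Z=-4813367.3900
→ Helmert 7p (PV): X=-3886859.1266, Y=-1500680.0130, Z=-4813123.3275
→ geod (Bowring, a=6378137.000): φ=-49.30911341°, λ=-158.88889091°, h=106.9698 m

φ=-49.30911341°, λ=-158.88889091°, h=106.9698 m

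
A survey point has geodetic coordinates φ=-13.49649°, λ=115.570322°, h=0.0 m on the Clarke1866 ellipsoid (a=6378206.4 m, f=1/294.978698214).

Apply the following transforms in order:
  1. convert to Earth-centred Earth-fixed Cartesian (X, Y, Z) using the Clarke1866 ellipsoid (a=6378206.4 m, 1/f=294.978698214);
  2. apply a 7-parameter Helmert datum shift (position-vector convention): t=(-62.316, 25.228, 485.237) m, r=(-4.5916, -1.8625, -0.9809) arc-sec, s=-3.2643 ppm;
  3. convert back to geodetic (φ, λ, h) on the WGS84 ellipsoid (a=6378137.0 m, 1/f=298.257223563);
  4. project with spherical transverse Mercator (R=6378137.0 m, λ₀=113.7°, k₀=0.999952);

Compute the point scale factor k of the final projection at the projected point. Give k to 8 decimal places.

1.00045606

start: φ=-13.496490°, λ=115.570322°, h=0.000 m
→ ECEF (a=6378206.400, f=1/294.978698214): X=-2677420.9447, Y=5595644.9227, Z=-1478779.6882
→ Helmert 7p (PV): X=-2677434.5577, Y=5595631.6988, Z=-1478438.3628
→ geod (Bowring, a=6378137.000): φ=-13.49252968°, λ=115.57048814°, h=-29.0489 m
→ into tm (λ₀=113.7°): φ=-13.49252968°, λ−λ₀=1.87048814°
scale k = 1.00045606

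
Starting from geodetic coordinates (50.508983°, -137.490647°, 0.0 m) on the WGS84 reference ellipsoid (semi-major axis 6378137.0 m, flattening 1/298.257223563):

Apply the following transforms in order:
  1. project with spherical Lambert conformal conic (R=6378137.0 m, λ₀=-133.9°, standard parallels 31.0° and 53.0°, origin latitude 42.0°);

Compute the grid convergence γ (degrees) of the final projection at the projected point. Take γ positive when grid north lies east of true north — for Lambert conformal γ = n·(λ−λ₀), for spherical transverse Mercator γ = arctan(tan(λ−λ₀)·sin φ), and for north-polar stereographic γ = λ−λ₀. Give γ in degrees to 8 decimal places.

-2.41770701

start: φ=50.508983°, λ=-137.490647°, h=0.000 m
→ into lcc (λ₀=-133.9°): φ=50.50898300°, λ−λ₀=-3.59064700°
convergence γ = -2.41770701°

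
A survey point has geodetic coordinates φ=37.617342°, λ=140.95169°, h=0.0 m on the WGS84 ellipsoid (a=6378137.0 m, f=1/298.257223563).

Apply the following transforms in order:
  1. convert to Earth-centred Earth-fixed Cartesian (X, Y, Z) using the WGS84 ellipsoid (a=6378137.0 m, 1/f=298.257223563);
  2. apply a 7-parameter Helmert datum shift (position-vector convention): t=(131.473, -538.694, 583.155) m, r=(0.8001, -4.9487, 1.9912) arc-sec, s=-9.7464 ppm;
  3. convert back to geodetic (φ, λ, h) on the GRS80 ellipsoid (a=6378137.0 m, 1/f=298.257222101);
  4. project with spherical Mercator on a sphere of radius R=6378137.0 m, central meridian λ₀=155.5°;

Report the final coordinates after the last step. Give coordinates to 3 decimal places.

E=-1618937.279 m, N=4526305.005 m

start: φ=37.617342°, λ=140.951690°, h=0.000 m
→ ECEF (a=6378137.000, f=1/298.257223563): X=-3928480.8314, Y=3186709.2603, Z=3871888.2662
→ Helmert 7p (PV): X=-3928434.7262, Y=3186086.5648, Z=3872351.7943
→ geod (Bowring, a=6378137.000): φ=37.62300430°, λ=140.95683899°, h=-56.1135 m
→ merc (R=6378137.0, λ₀=155.5°): E=-1618937.2785, N=4526305.0047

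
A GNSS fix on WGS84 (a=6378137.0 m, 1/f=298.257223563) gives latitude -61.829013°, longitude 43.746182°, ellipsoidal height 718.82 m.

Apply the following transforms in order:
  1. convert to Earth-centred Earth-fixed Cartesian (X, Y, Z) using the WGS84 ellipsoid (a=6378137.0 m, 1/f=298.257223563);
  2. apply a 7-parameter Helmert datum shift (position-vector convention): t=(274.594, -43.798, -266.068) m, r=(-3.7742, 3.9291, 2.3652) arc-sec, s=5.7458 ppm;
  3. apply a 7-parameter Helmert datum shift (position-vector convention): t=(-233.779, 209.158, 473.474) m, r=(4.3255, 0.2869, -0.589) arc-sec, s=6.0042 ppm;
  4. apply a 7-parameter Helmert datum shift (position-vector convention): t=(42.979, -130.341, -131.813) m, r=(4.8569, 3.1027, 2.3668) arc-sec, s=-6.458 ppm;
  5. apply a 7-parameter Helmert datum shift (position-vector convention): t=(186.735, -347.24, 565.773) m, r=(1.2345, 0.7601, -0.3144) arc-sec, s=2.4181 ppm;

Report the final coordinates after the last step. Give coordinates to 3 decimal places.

start: φ=-61.829013°, λ=43.746182°, h=718.820 m
→ ECEF (a=6378137.000, f=1/298.257223563): X=2181208.2501, Y=2087774.1168, Z=-5600177.7908
→ Helmert 7p (PV): X=2181364.7592, Y=2087664.8547, Z=-5600555.7879
→ Helmert 7p (PV): X=2181142.2490, Y=2087997.7662, Z=-5600075.1951
→ Helmert 7p (PV): X=2181062.9459, Y=2088010.8321, Z=-5600154.4864
→ Helmert 7p (PV): X=2181237.5006, Y=2087698.8337, Z=-5599597.7957

X=2181237.501 m, Y=2087698.834 m, Z=-5599597.796 m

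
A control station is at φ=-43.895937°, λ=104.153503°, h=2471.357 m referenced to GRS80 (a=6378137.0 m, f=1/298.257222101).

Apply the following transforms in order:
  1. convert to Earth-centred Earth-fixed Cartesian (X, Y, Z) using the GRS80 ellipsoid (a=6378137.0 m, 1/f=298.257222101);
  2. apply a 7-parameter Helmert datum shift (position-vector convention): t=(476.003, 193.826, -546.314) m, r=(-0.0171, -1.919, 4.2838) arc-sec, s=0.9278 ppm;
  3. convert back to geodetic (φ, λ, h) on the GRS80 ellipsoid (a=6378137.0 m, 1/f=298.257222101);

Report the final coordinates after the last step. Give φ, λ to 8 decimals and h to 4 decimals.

start: φ=-43.895937°, λ=104.153503°, h=2471.357 m
→ ECEF (a=6378137.000, f=1/298.257222101): X=-1126086.1291, Y=4465484.2404, Z=-4401480.4250
→ Helmert 7p (PV): X=-1125662.9626, Y=4465658.4575, Z=-4402041.6696
→ geod (Bowring, a=6378137.000): φ=-43.89916685°, λ=104.14786815°, h=2907.6898 m

φ=-43.89916685°, λ=104.14786815°, h=2907.6898 m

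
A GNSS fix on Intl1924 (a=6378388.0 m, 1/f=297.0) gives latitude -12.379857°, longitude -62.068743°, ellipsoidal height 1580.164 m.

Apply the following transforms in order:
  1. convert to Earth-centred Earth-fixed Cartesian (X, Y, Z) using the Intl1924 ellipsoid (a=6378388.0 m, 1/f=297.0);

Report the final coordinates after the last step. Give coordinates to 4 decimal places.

X=2919415.4340 m, Y=-5506549.9879 m, Z=-1358830.6568 m

start: φ=-12.379857°, λ=-62.068743°, h=1580.164 m
→ ECEF (a=6378388.000, f=1/297.0): X=2919415.4340, Y=-5506549.9879, Z=-1358830.6568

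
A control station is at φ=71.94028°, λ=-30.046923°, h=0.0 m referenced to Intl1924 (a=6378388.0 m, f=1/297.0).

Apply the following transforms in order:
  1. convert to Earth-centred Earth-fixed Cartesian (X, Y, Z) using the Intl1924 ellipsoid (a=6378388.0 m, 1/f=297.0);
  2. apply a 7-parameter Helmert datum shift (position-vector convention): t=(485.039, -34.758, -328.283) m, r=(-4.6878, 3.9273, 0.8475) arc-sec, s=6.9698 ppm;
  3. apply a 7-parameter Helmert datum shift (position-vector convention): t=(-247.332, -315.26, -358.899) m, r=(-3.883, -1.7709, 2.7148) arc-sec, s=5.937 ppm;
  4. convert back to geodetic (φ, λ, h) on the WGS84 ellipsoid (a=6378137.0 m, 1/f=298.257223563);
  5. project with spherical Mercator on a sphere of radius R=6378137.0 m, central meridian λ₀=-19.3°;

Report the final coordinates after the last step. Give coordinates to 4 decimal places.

E=-1196022.9107 m, N=11729920.7914 m

start: φ=71.940280°, λ=-30.046923°, h=0.000 m
→ ECEF (a=6378388.000, f=1/297.0): X=1716851.1271, Y=-993100.0595, Z=6041767.1075
→ Helmert 7p (PV): X=1717467.2493, Y=-992997.3722, Z=6041470.8156
→ Helmert 7p (PV): X=1717191.3138, Y=-993182.1894, Z=6041181.2239
→ geod (Bowring, a=6378137.000): φ=71.93530873°, λ=-30.04405661°, h=-284.5182 m
→ merc (R=6378137.0, λ₀=-19.3°): E=-1196022.9107, N=11729920.7914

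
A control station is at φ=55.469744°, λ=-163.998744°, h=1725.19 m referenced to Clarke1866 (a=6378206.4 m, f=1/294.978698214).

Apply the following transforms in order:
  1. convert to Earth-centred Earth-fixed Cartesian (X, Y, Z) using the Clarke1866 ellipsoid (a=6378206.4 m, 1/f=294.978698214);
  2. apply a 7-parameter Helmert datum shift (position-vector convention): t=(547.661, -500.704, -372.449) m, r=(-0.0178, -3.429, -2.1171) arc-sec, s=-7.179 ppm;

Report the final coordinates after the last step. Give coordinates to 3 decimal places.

start: φ=55.469744°, λ=-163.998744°, h=1725.190 m
→ ECEF (a=6378206.400, f=1/294.978698214): X=-3484303.8345, Y=-999190.7085, Z=5232422.5451
→ Helmert 7p (PV): X=-3483828.3998, Y=-999648.0251, Z=5231954.6952

X=-3483828.400 m, Y=-999648.025 m, Z=5231954.695 m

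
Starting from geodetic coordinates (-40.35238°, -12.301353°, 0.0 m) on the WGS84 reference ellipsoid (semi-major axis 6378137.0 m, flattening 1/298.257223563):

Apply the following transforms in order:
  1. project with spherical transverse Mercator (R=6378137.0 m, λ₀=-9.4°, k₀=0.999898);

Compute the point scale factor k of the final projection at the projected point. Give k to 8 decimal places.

start: φ=-40.352380°, λ=-12.301353°, h=0.000 m
→ into tm (λ₀=-9.4°): φ=-40.35238000°, λ−λ₀=-2.90135300°
scale k = 1.00064272

1.00064272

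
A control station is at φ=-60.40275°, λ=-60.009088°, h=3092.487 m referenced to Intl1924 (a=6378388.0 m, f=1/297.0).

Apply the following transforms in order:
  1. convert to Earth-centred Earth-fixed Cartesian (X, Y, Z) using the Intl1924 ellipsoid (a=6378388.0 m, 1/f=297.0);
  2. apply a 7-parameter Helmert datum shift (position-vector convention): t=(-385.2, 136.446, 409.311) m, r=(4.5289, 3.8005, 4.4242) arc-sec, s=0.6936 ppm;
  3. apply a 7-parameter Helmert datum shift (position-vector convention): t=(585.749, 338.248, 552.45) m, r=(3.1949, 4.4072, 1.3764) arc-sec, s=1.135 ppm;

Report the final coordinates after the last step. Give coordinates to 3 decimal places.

start: φ=-60.402750°, λ=-60.009088°, h=3092.487 m
→ ECEF (a=6378388.000, f=1/297.0): X=1579491.3208, Y=-2736761.6206, Z=-5525585.0832
→ Helmert 7p (PV): X=1579064.1067, Y=-2736471.8702, Z=-5525268.7978
→ Helmert 7p (PV): X=1579551.8514, Y=-2736040.6083, Z=-5524798.7445

X=1579551.851 m, Y=-2736040.608 m, Z=-5524798.745 m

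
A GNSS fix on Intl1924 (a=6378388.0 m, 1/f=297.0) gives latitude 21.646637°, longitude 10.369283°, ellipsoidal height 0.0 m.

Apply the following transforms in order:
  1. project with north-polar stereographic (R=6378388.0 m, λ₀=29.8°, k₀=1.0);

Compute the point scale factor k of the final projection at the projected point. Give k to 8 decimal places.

start: φ=21.646637°, λ=10.369283°, h=0.000 m
→ into stereo (λ₀=29.8°): φ=21.64663700°, λ−λ₀=-19.43071700°
scale k = 1.46104712

1.46104712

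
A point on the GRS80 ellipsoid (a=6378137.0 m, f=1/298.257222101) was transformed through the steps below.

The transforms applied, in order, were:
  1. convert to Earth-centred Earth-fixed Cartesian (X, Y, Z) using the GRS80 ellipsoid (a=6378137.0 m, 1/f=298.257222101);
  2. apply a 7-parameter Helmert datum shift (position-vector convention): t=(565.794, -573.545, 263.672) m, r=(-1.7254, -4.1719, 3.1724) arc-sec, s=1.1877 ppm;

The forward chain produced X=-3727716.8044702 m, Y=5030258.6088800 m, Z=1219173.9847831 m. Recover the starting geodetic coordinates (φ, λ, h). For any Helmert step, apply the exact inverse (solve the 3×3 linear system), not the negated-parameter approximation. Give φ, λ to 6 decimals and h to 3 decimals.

φ=11.088909°, λ=126.540644°, h=1911.667 m

start: X=-3727716.8045, Y=5030258.6089, Z=1219173.9848 m
→ Helmert⁻¹: X=-3728176.1385, Y=5030873.3218, Z=1219026.3541
→ geod (Bowring, a=6378137.000): φ=11.08890900°, λ=126.54064400°, h=1911.6670 m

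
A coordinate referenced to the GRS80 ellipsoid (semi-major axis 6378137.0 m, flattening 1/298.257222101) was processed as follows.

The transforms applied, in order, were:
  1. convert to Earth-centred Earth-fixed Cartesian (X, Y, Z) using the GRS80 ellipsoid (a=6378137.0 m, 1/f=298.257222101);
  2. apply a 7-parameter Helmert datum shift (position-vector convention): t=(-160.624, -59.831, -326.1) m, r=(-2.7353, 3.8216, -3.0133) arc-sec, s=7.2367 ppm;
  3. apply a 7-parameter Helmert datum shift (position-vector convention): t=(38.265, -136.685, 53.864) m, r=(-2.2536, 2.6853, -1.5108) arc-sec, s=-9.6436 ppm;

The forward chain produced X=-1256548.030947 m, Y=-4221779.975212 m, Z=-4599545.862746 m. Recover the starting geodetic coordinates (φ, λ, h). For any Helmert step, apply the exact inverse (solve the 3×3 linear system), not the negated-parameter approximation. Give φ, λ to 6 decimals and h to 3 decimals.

start: X=-1256548.0309, Y=-4221779.9752, Z=-4599545.8627 m
→ Helmert⁻¹: X=-1256507.6102, Y=-4221642.9505, Z=-4599706.5666
→ Helmert⁻¹: X=-1256191.0063, Y=-4221509.9275, Z=-4599426.4387
→ geod (Bowring, a=6378137.000): φ=-46.43272100°, λ=-106.57138000°, h=1238.3480 m

φ=-46.432721°, λ=-106.571380°, h=1238.348 m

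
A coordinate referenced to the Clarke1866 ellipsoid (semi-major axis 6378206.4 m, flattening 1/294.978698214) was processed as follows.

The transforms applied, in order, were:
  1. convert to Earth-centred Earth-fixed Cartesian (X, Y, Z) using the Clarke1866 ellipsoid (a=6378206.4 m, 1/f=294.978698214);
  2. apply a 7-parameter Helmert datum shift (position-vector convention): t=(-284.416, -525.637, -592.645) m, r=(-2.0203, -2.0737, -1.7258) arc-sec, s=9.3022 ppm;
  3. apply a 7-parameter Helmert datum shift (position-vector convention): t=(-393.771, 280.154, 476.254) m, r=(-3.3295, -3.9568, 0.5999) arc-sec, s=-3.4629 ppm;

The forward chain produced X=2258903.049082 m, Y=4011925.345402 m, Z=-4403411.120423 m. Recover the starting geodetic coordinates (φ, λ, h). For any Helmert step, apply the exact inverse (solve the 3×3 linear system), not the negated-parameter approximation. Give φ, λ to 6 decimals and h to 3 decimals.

φ=-43.913019°, λ=60.614990°, h=3314.704 m

start: X=2258903.0491, Y=4011925.3454, Z=-4403411.1204 m
→ Helmert⁻¹: X=2259231.8314, Y=4011723.5995, Z=-4403881.2071
→ Helmert⁻¹: X=2259417.3905, Y=4012273.9468, Z=-4403231.0184
→ geod (Bowring, a=6378206.400): φ=-43.91301900°, λ=60.61499000°, h=3314.7040 m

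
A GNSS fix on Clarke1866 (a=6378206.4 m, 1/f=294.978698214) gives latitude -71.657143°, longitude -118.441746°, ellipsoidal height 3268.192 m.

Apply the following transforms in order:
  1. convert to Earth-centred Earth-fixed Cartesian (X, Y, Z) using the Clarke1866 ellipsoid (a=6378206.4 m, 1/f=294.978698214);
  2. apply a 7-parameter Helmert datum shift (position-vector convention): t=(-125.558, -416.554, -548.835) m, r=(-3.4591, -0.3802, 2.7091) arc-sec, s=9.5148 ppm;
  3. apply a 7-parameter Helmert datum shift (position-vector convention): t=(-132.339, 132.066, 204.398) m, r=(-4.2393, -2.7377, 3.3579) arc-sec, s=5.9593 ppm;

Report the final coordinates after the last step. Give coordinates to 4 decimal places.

X=-959524.6392 m, Y=-1771843.8652 m, Z=-6035061.2508 m

start: φ=-71.657143°, λ=-118.441746°, h=3268.192 m
→ ECEF (a=6378206.400, f=1/294.978698214): X=-959395.2333, Y=-1771278.4987, Z=-6034675.0465
→ Helmert 7p (PV): X=-959495.5318, Y=-1771825.7106, Z=-6035253.3637
→ Helmert 7p (PV): X=-959524.6392, Y=-1771843.8652, Z=-6035061.2508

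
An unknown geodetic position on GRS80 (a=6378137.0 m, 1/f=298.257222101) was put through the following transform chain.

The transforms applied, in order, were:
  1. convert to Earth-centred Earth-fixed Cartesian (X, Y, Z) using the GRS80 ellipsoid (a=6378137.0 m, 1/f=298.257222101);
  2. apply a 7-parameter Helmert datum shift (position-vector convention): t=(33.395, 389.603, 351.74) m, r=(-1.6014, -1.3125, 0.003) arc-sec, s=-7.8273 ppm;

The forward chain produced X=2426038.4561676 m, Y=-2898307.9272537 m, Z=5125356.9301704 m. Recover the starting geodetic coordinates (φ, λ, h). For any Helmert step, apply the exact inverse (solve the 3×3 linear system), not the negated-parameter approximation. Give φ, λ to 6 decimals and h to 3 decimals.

start: X=2426038.4562, Y=-2898307.9273, Z=5125356.9302 m
→ Helmert⁻¹: X=2426056.6196, Y=-2898760.0443, Z=5125007.3626
→ geod (Bowring, a=6378137.000): φ=53.77239200°, λ=-50.07305700°, h=3960.4700 m

φ=53.772392°, λ=-50.073057°, h=3960.470 m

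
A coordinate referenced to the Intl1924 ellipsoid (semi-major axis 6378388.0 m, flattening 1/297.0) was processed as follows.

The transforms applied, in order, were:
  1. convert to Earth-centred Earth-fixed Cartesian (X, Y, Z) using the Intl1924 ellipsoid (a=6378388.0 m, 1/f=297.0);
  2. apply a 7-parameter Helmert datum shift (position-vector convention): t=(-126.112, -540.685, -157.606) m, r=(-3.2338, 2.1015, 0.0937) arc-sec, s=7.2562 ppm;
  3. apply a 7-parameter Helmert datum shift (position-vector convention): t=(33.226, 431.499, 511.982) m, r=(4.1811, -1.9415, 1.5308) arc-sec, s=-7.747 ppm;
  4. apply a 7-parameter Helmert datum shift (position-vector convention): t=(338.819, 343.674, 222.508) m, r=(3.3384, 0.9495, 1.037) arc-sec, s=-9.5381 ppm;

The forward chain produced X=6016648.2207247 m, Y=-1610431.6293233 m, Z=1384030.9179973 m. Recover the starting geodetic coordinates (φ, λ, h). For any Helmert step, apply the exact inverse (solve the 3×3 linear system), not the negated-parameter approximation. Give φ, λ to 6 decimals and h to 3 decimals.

start: X=6016648.2207, Y=-1610431.6293, Z=1384030.9180 m
→ Helmert⁻¹: X=6016352.3177, Y=-1610798.5165, Z=1383875.3749
→ Helmert⁻¹: X=6016366.7635, Y=-1611259.1071, Z=1383350.1410
→ Helmert⁻¹: X=6016434.3913, Y=-1610731.1585, Z=1383533.7528
→ geod (Bowring, a=6378388.000): φ=12.60613100°, λ=-14.98784800°, h=2760.2550 m

φ=12.606131°, λ=-14.987848°, h=2760.255 m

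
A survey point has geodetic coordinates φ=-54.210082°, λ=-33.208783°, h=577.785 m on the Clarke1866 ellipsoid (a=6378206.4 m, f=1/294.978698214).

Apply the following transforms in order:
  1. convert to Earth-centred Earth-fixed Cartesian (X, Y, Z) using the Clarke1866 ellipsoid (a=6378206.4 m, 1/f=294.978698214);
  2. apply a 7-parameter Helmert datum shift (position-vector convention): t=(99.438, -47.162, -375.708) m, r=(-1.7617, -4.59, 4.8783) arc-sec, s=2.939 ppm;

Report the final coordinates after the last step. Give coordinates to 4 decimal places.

start: φ=-54.210082°, λ=-33.208783°, h=577.785 m
→ ECEF (a=6378206.400, f=1/294.978698214): X=3128132.4721, Y=-2047677.4555, Z=-5150719.6364
→ Helmert 7p (PV): X=3128404.1518, Y=-2047700.6453, Z=-5151023.3828

X=3128404.1518 m, Y=-2047700.6453 m, Z=-5151023.3828 m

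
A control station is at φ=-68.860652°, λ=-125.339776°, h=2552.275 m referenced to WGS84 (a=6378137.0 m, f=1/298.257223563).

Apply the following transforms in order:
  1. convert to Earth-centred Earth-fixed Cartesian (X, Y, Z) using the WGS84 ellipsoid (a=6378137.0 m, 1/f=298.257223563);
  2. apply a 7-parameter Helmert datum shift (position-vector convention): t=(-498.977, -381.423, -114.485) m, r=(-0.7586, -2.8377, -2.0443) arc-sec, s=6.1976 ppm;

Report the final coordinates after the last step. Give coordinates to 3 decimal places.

X=-1335356.057 m, Y=-1882992.511 m, Z=-5928927.994 m

start: φ=-68.860652°, λ=-125.339776°, h=2552.275 m
→ ECEF (a=6378137.000, f=1/298.257223563): X=-1334911.7138, Y=-1882590.8455, Z=-5928765.3230
→ Helmert 7p (PV): X=-1335356.0568, Y=-1882992.5106, Z=-5928927.9935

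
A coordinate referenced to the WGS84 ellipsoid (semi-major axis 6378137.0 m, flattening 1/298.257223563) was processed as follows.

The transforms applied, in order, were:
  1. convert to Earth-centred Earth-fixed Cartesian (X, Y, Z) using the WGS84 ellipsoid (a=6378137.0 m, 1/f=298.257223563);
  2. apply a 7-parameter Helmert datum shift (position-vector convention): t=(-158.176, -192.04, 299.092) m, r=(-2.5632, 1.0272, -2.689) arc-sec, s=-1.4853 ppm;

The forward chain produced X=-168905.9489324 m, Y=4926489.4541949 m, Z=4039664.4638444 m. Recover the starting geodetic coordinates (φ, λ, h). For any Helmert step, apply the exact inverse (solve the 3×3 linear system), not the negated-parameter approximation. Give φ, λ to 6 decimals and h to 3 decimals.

φ=39.521102°, λ=91.962718°, h=3646.827 m

start: X=-168905.9489, Y=4926489.4542, Z=4039664.4638 m
→ Helmert⁻¹: X=-168832.3668, Y=4926636.4138, Z=4039431.7528
→ geod (Bowring, a=6378137.000): φ=39.52110200°, λ=91.96271800°, h=3646.8270 m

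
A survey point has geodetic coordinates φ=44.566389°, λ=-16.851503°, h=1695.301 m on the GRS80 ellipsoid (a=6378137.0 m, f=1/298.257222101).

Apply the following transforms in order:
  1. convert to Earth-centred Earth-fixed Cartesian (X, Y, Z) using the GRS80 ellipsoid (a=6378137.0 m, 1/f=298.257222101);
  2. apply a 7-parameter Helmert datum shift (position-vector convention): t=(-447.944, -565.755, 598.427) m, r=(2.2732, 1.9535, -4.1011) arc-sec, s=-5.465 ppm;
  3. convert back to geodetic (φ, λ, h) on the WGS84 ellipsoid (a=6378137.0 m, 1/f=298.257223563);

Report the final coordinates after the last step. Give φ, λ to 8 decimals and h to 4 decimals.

φ=44.57119375°, λ=-16.86152851°, h=1891.6569 m

start: φ=44.566389°, λ=-16.851503°, h=1695.301 m
→ ECEF (a=6378137.000, f=1/298.257222101): X=4357244.2268, Y=-1319804.4929, Z=4454336.7234
→ Helmert 7p (PV): X=4356788.4154, Y=-1320498.7585, Z=4454854.9957
→ geod (Bowring, a=6378137.000): φ=44.57119375°, λ=-16.86152851°, h=1891.6569 m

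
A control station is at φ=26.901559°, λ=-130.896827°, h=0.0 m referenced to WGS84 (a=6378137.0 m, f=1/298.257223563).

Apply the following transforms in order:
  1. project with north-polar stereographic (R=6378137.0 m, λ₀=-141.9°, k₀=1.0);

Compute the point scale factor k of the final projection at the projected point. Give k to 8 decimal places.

start: φ=26.901559°, λ=-130.896827°, h=0.000 m
→ into stereo (λ₀=-141.9°): φ=26.90155900°, λ−λ₀=11.00317300°
scale k = 1.37697521

1.37697521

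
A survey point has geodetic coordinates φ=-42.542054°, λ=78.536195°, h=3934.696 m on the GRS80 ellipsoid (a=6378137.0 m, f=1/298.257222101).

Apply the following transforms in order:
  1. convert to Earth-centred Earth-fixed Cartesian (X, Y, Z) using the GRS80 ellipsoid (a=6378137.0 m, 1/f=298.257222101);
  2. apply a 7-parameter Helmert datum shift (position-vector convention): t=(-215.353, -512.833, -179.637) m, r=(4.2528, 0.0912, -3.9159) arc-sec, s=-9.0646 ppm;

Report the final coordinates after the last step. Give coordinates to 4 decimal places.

start: φ=-42.542054°, λ=78.536195°, h=3934.696 m
→ ECEF (a=6378137.000, f=1/298.257222101): X=935987.4953, Y=4615447.8275, Z=-4292818.1345
→ Helmert 7p (PV): X=935849.3826, Y=4614963.8971, Z=-4292864.1115

X=935849.3826 m, Y=4614963.8971 m, Z=-4292864.1115 m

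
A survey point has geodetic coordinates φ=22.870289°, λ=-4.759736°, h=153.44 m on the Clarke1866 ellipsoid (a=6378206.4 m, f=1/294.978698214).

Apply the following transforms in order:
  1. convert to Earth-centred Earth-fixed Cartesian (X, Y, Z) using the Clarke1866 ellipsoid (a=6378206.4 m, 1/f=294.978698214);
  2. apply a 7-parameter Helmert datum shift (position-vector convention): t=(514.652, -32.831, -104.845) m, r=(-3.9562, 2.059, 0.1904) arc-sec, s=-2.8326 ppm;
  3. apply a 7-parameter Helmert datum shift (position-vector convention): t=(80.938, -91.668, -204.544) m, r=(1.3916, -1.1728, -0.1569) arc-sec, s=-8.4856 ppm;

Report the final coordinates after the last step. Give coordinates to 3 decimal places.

start: φ=22.870289°, λ=-4.759736°, h=153.440 m
→ ECEF (a=6378206.400, f=1/294.978698214): X=5859667.2259, Y=-487903.3937, Z=2463406.3585
→ Helmert 7p (PV): X=5860190.3206, Y=-487882.1852, Z=2463245.4008
→ Helmert 7p (PV): X=5860207.1547, Y=-487990.7894, Z=2463049.9833

X=5860207.155 m, Y=-487990.789 m, Z=2463049.983 m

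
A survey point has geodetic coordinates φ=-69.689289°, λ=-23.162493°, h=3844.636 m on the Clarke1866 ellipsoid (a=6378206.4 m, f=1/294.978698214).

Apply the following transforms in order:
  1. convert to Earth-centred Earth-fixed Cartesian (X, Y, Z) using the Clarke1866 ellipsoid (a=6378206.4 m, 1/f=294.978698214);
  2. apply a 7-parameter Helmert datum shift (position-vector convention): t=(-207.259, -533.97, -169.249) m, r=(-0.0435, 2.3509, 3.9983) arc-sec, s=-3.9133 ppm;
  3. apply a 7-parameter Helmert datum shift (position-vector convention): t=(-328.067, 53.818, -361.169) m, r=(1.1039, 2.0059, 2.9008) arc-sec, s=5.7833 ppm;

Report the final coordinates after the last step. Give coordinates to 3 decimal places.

start: φ=-69.689289°, λ=-23.162493°, h=3844.636 m
→ ECEF (a=6378206.400, f=1/294.978698214): X=2042798.8921, Y=-873962.2567, Z=-5962516.9390
→ Helmert 7p (PV): X=2042532.6226, Y=-874454.4660, Z=-5962685.9532
→ Helmert 7p (PV): X=2042170.6794, Y=-874345.0683, Z=-5963106.1497

X=2042170.679 m, Y=-874345.068 m, Z=-5963106.150 m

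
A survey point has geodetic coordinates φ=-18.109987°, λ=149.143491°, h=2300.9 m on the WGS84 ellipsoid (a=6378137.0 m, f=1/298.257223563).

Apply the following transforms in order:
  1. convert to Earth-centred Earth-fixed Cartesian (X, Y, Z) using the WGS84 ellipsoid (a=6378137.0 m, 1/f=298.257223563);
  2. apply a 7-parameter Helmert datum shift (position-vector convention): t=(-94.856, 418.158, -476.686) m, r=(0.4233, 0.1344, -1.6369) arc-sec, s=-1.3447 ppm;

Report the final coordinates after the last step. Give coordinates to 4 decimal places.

X=-5207726.1305 m, Y=3111814.1802 m, Z=-1971137.9912 m

start: φ=-18.109987°, λ=149.143491°, h=2300.900 m
→ ECEF (a=6378137.000, f=1/298.257223563): X=-5207661.6846, Y=3111354.8342, Z=-1970673.7336
→ Helmert 7p (PV): X=-5207726.1305, Y=3111814.1802, Z=-1971137.9912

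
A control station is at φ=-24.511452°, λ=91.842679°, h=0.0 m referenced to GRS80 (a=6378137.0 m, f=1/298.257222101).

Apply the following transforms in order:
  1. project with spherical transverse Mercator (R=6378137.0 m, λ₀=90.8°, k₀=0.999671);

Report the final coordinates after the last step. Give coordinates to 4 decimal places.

start: φ=-24.511452°, λ=91.842679°, h=0.000 m
→ tm (R=6378137.0, λ₀=90.8°): E=105579.1083, N=-2728103.2340

E=105579.1083 m, N=-2728103.2340 m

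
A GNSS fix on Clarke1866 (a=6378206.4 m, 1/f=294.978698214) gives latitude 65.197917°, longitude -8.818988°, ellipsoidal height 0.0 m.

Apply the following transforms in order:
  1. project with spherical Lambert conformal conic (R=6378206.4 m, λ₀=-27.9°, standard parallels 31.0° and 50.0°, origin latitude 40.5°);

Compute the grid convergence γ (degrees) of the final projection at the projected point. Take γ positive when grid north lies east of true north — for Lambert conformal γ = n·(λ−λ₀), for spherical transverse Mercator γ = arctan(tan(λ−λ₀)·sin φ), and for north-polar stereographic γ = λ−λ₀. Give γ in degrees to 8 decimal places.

12.44982660

start: φ=65.197917°, λ=-8.818988°, h=0.000 m
→ into lcc (λ₀=-27.9°): φ=65.19791700°, λ−λ₀=19.08101200°
convergence γ = 12.44982660°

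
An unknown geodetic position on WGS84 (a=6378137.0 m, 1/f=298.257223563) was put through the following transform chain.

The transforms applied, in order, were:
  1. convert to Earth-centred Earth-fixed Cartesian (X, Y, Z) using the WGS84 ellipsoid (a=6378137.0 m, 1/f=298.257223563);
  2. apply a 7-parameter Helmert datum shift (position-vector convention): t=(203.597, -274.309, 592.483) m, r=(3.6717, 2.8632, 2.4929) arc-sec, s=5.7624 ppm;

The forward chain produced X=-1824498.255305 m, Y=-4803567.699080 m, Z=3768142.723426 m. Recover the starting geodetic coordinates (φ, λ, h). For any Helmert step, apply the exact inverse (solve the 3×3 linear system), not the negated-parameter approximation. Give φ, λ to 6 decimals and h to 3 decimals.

start: X=-1824498.2553, Y=-4803567.6991, Z=3768142.7234 m
→ Helmert⁻¹: X=-1824801.6871, Y=-4803176.5908, Z=3767588.7009
→ geod (Bowring, a=6378137.000): φ=36.43479900°, λ=-110.80256500°, h=795.8630 m

φ=36.434799°, λ=-110.802565°, h=795.863 m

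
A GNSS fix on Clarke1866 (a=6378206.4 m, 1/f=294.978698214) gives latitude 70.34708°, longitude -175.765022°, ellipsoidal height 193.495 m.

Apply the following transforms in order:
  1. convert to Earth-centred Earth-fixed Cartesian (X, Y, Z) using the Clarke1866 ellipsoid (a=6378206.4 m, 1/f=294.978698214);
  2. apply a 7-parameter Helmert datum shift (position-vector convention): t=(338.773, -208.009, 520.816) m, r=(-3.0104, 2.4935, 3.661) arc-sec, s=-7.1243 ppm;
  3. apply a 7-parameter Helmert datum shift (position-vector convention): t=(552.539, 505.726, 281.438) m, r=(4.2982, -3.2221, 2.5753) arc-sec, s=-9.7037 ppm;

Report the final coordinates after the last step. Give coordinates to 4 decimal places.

X=-2144875.0249 m, Y=-158695.6171 m, Z=5984864.4249 m

start: φ=70.347080°, λ=-175.765022°, h=193.495 m
→ ECEF (a=6378206.400, f=1/294.978698214): X=-2145786.1023, Y=-158893.7671, Z=5984171.4456
→ Helmert 7p (PV): X=-2145356.8807, Y=-159051.3920, Z=5984677.8874
→ Helmert 7p (PV): X=-2144875.0249, Y=-158695.6171, Z=5984864.4249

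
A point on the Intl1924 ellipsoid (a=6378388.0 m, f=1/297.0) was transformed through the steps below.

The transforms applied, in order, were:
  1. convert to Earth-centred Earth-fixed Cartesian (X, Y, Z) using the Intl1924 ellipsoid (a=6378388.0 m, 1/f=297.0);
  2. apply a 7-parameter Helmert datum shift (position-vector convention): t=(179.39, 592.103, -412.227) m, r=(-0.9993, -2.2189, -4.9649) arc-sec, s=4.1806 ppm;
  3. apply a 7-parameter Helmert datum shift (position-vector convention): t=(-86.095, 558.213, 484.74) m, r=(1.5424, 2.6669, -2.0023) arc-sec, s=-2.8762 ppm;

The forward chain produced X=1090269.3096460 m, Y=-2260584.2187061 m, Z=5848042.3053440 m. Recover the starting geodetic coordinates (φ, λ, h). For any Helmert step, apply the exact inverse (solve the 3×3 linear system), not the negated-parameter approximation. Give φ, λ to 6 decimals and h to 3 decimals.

φ=66.904143°, λ=-64.263696°, h=3922.852 m

start: X=1090269.3096, Y=-2260584.2187, Z=5848042.3053 m
→ Helmert⁻¹: X=1090304.8835, Y=-2261094.6241, Z=5847605.3892
→ Helmert⁻¹: X=1090238.2857, Y=-2261679.3613, Z=5847970.4825
→ geod (Bowring, a=6378388.000): φ=66.90414300°, λ=-64.26369600°, h=3922.8520 m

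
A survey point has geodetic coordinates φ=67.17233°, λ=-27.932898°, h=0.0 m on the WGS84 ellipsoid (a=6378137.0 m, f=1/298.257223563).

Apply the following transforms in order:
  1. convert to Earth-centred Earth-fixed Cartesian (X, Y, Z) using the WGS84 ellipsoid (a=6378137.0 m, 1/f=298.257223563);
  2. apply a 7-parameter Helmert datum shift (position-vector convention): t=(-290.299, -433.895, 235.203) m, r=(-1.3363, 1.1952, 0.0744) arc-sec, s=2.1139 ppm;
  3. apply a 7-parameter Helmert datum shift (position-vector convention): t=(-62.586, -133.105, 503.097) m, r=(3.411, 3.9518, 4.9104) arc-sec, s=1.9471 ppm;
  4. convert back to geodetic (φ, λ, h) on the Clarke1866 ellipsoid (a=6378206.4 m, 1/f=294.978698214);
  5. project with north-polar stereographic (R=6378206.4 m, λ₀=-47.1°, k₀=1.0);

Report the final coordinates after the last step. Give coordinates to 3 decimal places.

E=844859.582 m, N=-2432463.140 m

start: φ=67.172330°, λ=-27.932898°, h=0.000 m
→ ECEF (a=6378137.000, f=1/298.257223563): X=2192426.2896, Y=-1162442.2064, Z=5855896.0963
→ Helmert 7p (PV): X=2192174.9765, Y=-1162839.8300, Z=5856138.5050
→ Helmert 7p (PV): X=2192256.5391, Y=-1163019.8546, Z=5856591.7749
→ geod (Bowring, a=6378206.400): φ=67.17528141°, λ=-27.94651672°, h=820.6229 m
→ stereo (R=6378206.4, λ₀=-47.1°): E=844859.5816, N=-2432463.1395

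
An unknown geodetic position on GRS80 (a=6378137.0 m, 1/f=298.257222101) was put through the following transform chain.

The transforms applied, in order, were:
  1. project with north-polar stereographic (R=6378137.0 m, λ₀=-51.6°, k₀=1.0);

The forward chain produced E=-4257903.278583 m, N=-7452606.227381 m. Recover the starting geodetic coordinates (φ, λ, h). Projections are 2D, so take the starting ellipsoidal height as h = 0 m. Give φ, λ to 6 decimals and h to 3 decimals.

start: E=-4257903.2786, N=-7452606.2274 m
→ stereo⁻¹: φ=22.12993900°, λ=-81.34065700°

φ=22.129939°, λ=-81.340657°, h=0.000 m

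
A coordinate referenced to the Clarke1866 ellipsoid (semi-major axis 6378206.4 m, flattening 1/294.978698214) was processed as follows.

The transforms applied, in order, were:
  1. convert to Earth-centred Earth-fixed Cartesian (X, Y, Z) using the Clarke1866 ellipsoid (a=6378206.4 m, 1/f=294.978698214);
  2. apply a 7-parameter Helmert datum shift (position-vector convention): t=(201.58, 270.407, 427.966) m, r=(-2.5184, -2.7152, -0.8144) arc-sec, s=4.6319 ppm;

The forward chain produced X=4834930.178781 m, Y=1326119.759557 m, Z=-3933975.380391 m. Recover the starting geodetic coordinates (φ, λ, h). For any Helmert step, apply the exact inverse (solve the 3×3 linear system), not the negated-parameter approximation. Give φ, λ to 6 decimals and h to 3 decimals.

start: X=4834930.1788, Y=1326119.7596, Z=-3933975.3804 m
→ Helmert⁻¹: X=4834649.1782, Y=1325910.3378, Z=-3934432.5756
→ geod (Bowring, a=6378206.400): φ=-38.31456900°, λ=15.33637900°, h=2786.8980 m

φ=-38.314569°, λ=15.336379°, h=2786.898 m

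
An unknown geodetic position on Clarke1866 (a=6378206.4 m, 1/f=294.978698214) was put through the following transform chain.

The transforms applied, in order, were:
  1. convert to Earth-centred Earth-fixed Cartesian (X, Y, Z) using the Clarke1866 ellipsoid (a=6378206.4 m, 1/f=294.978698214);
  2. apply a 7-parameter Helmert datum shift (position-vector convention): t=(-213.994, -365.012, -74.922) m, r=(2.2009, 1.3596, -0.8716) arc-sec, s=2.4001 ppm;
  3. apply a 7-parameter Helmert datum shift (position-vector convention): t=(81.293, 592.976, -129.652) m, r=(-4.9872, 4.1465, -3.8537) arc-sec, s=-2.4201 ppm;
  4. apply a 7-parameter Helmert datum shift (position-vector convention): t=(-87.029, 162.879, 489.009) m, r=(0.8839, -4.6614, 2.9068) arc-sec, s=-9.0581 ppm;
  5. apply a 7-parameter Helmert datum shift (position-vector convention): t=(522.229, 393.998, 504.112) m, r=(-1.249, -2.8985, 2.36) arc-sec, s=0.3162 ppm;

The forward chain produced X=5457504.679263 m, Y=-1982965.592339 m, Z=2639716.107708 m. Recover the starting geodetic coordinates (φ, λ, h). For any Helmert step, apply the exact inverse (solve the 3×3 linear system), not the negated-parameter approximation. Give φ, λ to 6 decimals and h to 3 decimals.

φ=24.586458°, λ=-19.977174°, h=3674.284 m

start: X=5457504.6793, Y=-1982965.5923, Z=2639716.1077 m
→ Helmert⁻¹: X=5456995.1169, Y=-1983437.3807, Z=2639122.4674
→ Helmert⁻¹: X=5457163.2506, Y=-1983683.8261, Z=2638542.5332
→ Helmert⁻¹: X=5457079.1904, Y=-1984243.4493, Z=2638740.2974
→ Helmert⁻¹: X=5457271.0752, Y=-1983822.4580, Z=2638866.0256
→ geod (Bowring, a=6378206.400): φ=24.58645800°, λ=-19.97717400°, h=3674.2840 m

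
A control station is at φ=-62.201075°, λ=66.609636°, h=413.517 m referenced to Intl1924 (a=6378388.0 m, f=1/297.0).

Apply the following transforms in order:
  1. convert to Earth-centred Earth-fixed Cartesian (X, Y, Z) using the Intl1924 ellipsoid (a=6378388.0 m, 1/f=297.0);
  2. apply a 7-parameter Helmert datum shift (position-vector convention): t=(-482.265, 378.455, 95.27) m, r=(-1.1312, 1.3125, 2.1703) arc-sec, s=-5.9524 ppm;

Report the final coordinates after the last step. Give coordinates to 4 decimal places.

X=1183573.4741 m, Y=2737963.7526 m, Z=-5619384.2251 m

start: φ=-62.201075°, λ=66.609636°, h=413.517 m
→ ECEF (a=6378388.000, f=1/297.0): X=1184127.3500, Y=2737619.9521, Z=-5619490.3961
→ Helmert 7p (PV): X=1183573.4741, Y=2737963.7526, Z=-5619384.2251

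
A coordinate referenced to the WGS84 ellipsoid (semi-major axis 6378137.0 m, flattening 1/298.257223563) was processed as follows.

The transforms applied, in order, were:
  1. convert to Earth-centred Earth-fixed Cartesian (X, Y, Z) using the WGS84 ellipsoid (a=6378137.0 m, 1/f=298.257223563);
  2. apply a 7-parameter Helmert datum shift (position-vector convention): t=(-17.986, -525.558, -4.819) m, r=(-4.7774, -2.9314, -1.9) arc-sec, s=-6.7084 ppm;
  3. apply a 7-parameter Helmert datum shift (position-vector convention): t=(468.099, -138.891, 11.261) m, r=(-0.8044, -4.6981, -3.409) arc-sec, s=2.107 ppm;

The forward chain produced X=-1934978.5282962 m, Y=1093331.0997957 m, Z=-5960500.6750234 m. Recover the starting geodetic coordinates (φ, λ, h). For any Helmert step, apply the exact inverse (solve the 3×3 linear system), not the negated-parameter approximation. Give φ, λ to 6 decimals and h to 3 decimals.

φ=-69.667948°, λ=150.523470°, h=2307.595 m

start: X=-1934978.5283, Y=1093331.0998, Z=-5960500.6750 m
→ Helmert⁻¹: X=-1935596.3826, Y=1093458.9415, Z=-5960451.0258
→ Helmert⁻¹: X=-1935686.1684, Y=1094112.0604, Z=-5960433.3412
→ geod (Bowring, a=6378137.000): φ=-69.66794800°, λ=150.52347000°, h=2307.5950 m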